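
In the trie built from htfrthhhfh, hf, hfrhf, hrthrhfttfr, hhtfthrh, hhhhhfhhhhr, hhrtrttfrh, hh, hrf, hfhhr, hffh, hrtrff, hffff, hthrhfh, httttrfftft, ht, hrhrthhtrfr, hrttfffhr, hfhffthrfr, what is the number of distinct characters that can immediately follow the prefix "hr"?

The children of the "hr" node are the distinct next characters among strings starting with "hr".
Characters that immediately follow "hr" among the stored strings: {f, h, t}.
That node has 3 child edges.

3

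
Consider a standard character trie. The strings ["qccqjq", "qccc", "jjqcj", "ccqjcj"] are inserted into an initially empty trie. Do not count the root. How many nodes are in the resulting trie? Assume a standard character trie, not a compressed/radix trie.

Trace insertions, counting only characters that open a new branch:
  "qccqjq" → 6 new (q, c, c, q, j, q)
  "qccc" → prefix "qcc" already present; 1 new (c)
  "jjqcj" → 5 new (j, j, q, c, j)
  "ccqjcj" → 6 new (c, c, q, j, c, j)
Total nodes = 6 + 1 + 5 + 6 = 18

18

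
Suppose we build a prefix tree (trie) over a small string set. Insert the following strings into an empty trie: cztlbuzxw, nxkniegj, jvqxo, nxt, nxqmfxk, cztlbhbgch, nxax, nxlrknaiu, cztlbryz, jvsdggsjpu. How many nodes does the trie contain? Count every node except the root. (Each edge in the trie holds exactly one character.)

53

Count nodes per top-level branch (shared prefixes stored once):
  'c'-branch (cztlbhbgch, cztlbryz, cztlbuzxw): 17 nodes
  'j'-branch (jvqxo, jvsdggsjpu): 13 nodes
  'n'-branch (nxax, nxkniegj, nxlrknaiu, nxqmfxk, nxt): 23 nodes
Sum: 53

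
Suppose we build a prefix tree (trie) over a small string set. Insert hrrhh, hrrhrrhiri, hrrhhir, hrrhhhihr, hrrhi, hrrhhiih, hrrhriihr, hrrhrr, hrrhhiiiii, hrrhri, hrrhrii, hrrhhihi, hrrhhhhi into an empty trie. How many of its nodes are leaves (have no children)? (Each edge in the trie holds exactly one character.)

9

A leaf is a node with no children — equivalently, the end of a word that is not a proper prefix of any other stored word.
Those words: "hrrhhhhi", "hrrhhhihr", "hrrhhihi", "hrrhhiih", "hrrhhiiiii", "hrrhhir", "hrrhi", "hrrhriihr", "hrrhrrhiri"
Leaf count: 9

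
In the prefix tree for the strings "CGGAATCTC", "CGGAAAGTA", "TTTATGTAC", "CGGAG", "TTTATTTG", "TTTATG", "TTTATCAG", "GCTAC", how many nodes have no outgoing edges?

7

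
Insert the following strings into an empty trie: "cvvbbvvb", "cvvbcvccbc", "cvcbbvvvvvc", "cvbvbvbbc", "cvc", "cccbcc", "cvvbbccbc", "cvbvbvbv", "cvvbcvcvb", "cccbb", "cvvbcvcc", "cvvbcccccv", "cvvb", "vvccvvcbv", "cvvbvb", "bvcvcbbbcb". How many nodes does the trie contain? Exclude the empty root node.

69

For each word, the new-node count is its length minus the longest prefix already in the trie:
  "cvvbbvvb" → 8 new (c, v, v, b, b, v, v, b)
  "cvvbcvccbc" → prefix "cvvb" already present; 6 new (c, v, c, c, b, c)
  "cvcbbvvvvvc" → prefix "cv" already present; 9 new (c, b, b, v, v, v, v, v, c)
  "cvbvbvbbc" → prefix "cv" already present; 7 new (b, v, b, v, b, b, c)
  "cvc" → prefix "cvc" already present; 0 new (none)
  "cccbcc" → prefix "c" already present; 5 new (c, c, b, c, c)
  "cvvbbccbc" → prefix "cvvbb" already present; 4 new (c, c, b, c)
  "cvbvbvbv" → prefix "cvbvbvb" already present; 1 new (v)
  "cvvbcvcvb" → prefix "cvvbcvc" already present; 2 new (v, b)
  "cccbb" → prefix "cccb" already present; 1 new (b)
  "cvvbcvcc" → prefix "cvvbcvcc" already present; 0 new (none)
  "cvvbcccccv" → prefix "cvvbc" already present; 5 new (c, c, c, c, v)
  "cvvb" → prefix "cvvb" already present; 0 new (none)
  "vvccvvcbv" → 9 new (v, v, c, c, v, v, c, b, v)
  "cvvbvb" → prefix "cvvb" already present; 2 new (v, b)
  "bvcvcbbbcb" → 10 new (b, v, c, v, c, b, b, b, c, b)
Total nodes = 8 + 6 + 9 + 7 + 0 + 5 + 4 + 1 + 2 + 1 + 0 + 5 + 0 + 9 + 2 + 10 = 69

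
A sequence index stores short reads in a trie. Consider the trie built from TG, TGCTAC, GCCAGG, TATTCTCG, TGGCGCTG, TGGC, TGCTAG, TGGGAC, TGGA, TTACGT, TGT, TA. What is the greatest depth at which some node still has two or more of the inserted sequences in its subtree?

The deepest shared node is where two words last agree before diverging.
"TGCTAC" and "TGCTAG" agree on "TGCTA" (5 characters) before diverging; nothing deeper is shared.
Longest shared-prefix length: 5

5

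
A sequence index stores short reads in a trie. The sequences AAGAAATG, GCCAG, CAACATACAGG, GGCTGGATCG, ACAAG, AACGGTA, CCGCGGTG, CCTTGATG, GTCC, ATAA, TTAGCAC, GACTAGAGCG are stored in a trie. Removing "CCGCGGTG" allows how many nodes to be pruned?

6

A node on "CCGCGGTG"'s path can go only if nothing else ends at it or branches off below it.
The suffix "GCGGTG" (6 nodes) is used only by "CCGCGGTG"; the node for "CC" still has the child "T", so pruning stops there.
Nodes removed: 6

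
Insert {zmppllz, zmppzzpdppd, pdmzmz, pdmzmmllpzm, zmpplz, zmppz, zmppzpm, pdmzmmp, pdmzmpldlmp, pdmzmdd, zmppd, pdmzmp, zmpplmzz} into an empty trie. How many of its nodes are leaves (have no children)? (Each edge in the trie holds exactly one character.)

Leaves are exactly the stored words that no other stored word extends.
Those words: "pdmzmdd", "pdmzmmllpzm", "pdmzmmp", "pdmzmpldlmp", "pdmzmz", "zmppd", "zmppllz", "zmpplmzz", "zmpplz", "zmppzpm", "zmppzzpdppd"
Leaf count: 11

11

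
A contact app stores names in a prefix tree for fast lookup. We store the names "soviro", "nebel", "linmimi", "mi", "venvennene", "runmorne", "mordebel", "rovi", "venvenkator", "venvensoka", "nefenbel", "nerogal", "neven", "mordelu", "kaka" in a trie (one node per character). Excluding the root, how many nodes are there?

Count nodes per top-level branch (shared prefixes stored once):
  'k'-branch (kaka): 4 nodes
  'l'-branch (linmimi): 7 nodes
  'm'-branch (mi, mordebel, mordelu): 11 nodes
  'n'-branch (nebel, nefenbel, nerogal, neven): 19 nodes
  'r'-branch (rovi, runmorne): 11 nodes
  's'-branch (soviro): 6 nodes
  'v'-branch (venvenkator, venvennene, venvensoka): 19 nodes
Sum: 77

77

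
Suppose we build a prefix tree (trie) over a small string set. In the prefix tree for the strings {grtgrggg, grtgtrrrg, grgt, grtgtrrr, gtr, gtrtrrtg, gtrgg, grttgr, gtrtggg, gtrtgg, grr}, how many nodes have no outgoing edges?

Leaves are exactly the stored words that no other stored word extends.
Those words: "grgt", "grr", "grtgrggg", "grtgtrrrg", "grttgr", "gtrgg", "gtrtggg", "gtrtrrtg"
Leaf count: 8

8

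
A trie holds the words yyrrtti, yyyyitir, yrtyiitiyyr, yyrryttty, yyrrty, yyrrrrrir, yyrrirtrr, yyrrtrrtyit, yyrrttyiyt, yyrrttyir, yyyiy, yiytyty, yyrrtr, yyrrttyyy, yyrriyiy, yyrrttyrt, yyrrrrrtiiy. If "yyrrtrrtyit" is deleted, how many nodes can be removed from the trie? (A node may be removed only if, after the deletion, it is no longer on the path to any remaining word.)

5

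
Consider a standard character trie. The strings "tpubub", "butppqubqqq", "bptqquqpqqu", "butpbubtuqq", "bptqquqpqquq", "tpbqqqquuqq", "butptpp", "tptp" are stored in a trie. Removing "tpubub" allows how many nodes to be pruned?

After clearing the end-marker at "tpubub", prune upward until reaching a node still needed by another word.
The suffix "ubub" (4 nodes) is used only by "tpubub"; the node for "tp" still has the child "b", so pruning stops there.
Nodes removed: 4

4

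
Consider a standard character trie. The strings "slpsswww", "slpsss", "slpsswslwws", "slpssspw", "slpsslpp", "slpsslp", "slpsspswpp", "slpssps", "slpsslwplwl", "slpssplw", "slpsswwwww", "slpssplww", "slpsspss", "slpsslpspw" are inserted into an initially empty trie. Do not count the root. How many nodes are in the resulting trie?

Trace insertions, counting only characters that open a new branch:
  "slpsswww" → 8 new (s, l, p, s, s, w, w, w)
  "slpsss" → prefix "slpss" already present; 1 new (s)
  "slpsswslwws" → prefix "slpssw" already present; 5 new (s, l, w, w, s)
  "slpssspw" → prefix "slpsss" already present; 2 new (p, w)
  "slpsslpp" → prefix "slpss" already present; 3 new (l, p, p)
  "slpsslp" → prefix "slpsslp" already present; 0 new (none)
  "slpsspswpp" → prefix "slpss" already present; 5 new (p, s, w, p, p)
  "slpssps" → prefix "slpssps" already present; 0 new (none)
  "slpsslwplwl" → prefix "slpssl" already present; 5 new (w, p, l, w, l)
  "slpssplw" → prefix "slpssp" already present; 2 new (l, w)
  "slpsswwwww" → prefix "slpsswww" already present; 2 new (w, w)
  "slpssplww" → prefix "slpssplw" already present; 1 new (w)
  "slpsspss" → prefix "slpssps" already present; 1 new (s)
  "slpsslpspw" → prefix "slpsslp" already present; 3 new (s, p, w)
Total nodes = 8 + 1 + 5 + 2 + 3 + 0 + 5 + 0 + 5 + 2 + 2 + 1 + 1 + 3 = 38

38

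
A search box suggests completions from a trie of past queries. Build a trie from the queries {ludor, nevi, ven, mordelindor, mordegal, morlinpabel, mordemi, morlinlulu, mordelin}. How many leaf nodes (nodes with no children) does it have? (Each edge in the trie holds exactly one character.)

A leaf is a node with no children — equivalently, the end of a word that is not a proper prefix of any other stored word.
Those words: "ludor", "mordegal", "mordelindor", "mordemi", "morlinlulu", "morlinpabel", "nevi", "ven"
Leaf count: 8

8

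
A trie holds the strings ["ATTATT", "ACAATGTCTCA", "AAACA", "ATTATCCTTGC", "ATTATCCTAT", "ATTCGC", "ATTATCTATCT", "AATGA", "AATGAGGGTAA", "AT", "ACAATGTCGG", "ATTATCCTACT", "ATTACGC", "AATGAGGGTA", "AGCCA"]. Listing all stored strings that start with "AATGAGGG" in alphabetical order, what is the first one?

AATGAGGGTA

Words with prefix "AATGAGGG", in lexicographic order: "AATGAGGGTA", "AATGAGGGTAA"
Position 1: AATGAGGGTA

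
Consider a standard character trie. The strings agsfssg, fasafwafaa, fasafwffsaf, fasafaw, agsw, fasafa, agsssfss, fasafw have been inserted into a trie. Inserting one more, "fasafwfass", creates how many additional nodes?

3

"fasafwf" is already a path in the trie; the remaining "ass" must be added.
Each of the 3 remaining characters creates one node.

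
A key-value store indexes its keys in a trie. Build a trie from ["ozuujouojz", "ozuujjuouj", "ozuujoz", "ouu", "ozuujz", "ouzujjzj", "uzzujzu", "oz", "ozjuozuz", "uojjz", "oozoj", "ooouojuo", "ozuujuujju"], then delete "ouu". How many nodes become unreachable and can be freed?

1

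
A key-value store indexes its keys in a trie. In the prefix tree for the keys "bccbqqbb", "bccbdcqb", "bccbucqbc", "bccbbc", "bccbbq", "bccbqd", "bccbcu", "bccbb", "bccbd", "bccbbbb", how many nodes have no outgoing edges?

8

A leaf is a node with no children — equivalently, the end of a word that is not a proper prefix of any other stored word.
Those words: "bccbbbb", "bccbbc", "bccbbq", "bccbcu", "bccbdcqb", "bccbqd", "bccbqqbb", "bccbucqbc"
Leaf count: 8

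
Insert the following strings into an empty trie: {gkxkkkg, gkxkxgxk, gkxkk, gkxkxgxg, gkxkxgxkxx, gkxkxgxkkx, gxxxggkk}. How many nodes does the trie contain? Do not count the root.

Insert word by word; a character creates a node only if that edge doesn't already exist:
  "gkxkkkg" → 7 new (g, k, x, k, k, k, g)
  "gkxkxgxk" → prefix "gkxk" already present; 4 new (x, g, x, k)
  "gkxkk" → prefix "gkxkk" already present; 0 new (none)
  "gkxkxgxg" → prefix "gkxkxgx" already present; 1 new (g)
  "gkxkxgxkxx" → prefix "gkxkxgxk" already present; 2 new (x, x)
  "gkxkxgxkkx" → prefix "gkxkxgxk" already present; 2 new (k, x)
  "gxxxggkk" → prefix "g" already present; 7 new (x, x, x, g, g, k, k)
Total nodes = 7 + 4 + 0 + 1 + 2 + 2 + 7 = 23

23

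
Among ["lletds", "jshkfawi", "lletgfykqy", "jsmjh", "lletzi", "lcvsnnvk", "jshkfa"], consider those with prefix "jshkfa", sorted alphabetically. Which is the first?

jshkfa

Words with prefix "jshkfa", in lexicographic order: "jshkfa", "jshkfawi"
Position 1: jshkfa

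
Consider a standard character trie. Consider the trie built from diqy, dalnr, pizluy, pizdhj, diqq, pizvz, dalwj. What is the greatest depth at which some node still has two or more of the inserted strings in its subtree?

Equivalently: take the maximum, over all pairs, of their longest common prefix length.
e.g. "dalnr" and "dalwj" share the prefix "dal" of length 3; no pair shares a longer one.
Longest shared-prefix length: 3

3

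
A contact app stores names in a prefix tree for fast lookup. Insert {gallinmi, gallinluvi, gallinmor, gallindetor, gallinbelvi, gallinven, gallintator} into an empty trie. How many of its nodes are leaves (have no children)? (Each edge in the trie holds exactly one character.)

7

Leaves are exactly the stored words that no other stored word extends.
Those words: "gallinbelvi", "gallindetor", "gallinluvi", "gallinmi", "gallinmor", "gallintator", "gallinven"
Leaf count: 7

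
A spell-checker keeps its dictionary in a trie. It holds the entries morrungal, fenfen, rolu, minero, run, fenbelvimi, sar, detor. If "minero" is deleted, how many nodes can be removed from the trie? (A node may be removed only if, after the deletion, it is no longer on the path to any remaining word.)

5

After clearing the end-marker at "minero", prune upward until reaching a node still needed by another word.
The suffix "inero" (5 nodes) is used only by "minero"; the node for "m" still has the child "o", so pruning stops there.
Nodes removed: 5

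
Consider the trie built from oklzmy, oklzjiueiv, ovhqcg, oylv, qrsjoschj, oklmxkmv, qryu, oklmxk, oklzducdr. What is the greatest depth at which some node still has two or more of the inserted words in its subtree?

The deepest shared node is where two words last agree before diverging.
"oklmxk" and "oklmxkmv" agree on "oklmxk" (6 characters) before diverging; nothing deeper is shared.
Longest shared-prefix length: 6

6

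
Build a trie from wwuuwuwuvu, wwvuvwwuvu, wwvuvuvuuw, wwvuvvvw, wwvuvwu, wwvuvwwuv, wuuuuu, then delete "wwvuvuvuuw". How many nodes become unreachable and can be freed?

A node on "wwvuvuvuuw"'s path can go only if nothing else ends at it or branches off below it.
The suffix "uvuuw" (5 nodes) is used only by "wwvuvuvuuw"; the node for "wwvuv" still has the child "w", so pruning stops there.
Nodes removed: 5

5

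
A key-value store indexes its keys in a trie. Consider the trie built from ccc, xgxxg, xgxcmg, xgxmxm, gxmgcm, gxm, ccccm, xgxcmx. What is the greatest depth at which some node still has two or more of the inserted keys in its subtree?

5

Equivalently: take the maximum, over all pairs, of their longest common prefix length.
"xgxcmg" and "xgxcmx" agree on "xgxcm" (5 characters) before diverging; nothing deeper is shared.
Longest shared-prefix length: 5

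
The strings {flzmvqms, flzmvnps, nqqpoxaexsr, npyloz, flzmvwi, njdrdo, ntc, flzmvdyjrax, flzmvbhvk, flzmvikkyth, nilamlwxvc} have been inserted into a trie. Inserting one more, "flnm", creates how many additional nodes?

"fl" is already a path in the trie; the remaining "nm" must be added.
So 4 − 2 = 2 new nodes.

2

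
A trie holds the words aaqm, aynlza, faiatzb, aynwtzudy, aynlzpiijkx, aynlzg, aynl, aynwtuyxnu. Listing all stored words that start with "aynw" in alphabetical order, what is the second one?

aynwtzudy

Filter for "aynw…" and sort: "aynwtuyxnu", "aynwtzudy"
Position 2: aynwtzudy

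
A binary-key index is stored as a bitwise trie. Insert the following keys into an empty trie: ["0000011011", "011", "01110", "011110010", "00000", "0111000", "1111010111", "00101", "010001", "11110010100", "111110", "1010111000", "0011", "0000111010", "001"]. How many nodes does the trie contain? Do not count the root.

62

Trace insertions, counting only characters that open a new branch:
  "0000011011" → 10 new (0, 0, 0, 0, 0, 1, 1, 0, 1, 1)
  "011" → prefix "0" already present; 2 new (1, 1)
  "01110" → prefix "011" already present; 2 new (1, 0)
  "011110010" → prefix "0111" already present; 5 new (1, 0, 0, 1, 0)
  "00000" → prefix "00000" already present; 0 new (none)
  "0111000" → prefix "01110" already present; 2 new (0, 0)
  "1111010111" → 10 new (1, 1, 1, 1, 0, 1, 0, 1, 1, 1)
  "00101" → prefix "00" already present; 3 new (1, 0, 1)
  "010001" → prefix "01" already present; 4 new (0, 0, 0, 1)
  "11110010100" → prefix "11110" already present; 6 new (0, 1, 0, 1, 0, 0)
  "111110" → prefix "1111" already present; 2 new (1, 0)
  "1010111000" → prefix "1" already present; 9 new (0, 1, 0, 1, 1, 1, 0, 0, 0)
  "0011" → prefix "001" already present; 1 new (1)
  "0000111010" → prefix "0000" already present; 6 new (1, 1, 1, 0, 1, 0)
  "001" → prefix "001" already present; 0 new (none)
Total nodes = 10 + 2 + 2 + 5 + 0 + 2 + 10 + 3 + 4 + 6 + 2 + 9 + 1 + 6 + 0 = 62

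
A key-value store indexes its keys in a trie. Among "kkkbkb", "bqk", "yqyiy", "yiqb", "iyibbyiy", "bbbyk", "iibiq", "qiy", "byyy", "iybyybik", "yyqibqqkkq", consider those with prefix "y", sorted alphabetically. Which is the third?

yyqibqqkkq

Filter for "y…" and sort: "yiqb", "yqyiy", "yyqibqqkkq"
Position 3: yyqibqqkkq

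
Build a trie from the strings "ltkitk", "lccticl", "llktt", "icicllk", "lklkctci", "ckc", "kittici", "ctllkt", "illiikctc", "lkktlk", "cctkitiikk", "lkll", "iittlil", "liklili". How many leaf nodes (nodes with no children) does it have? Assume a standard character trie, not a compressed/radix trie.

14

A leaf is a node with no children — equivalently, the end of a word that is not a proper prefix of any other stored word.
Those words: "cctkitiikk", "ckc", "ctllkt", "icicllk", "iittlil", "illiikctc", "kittici", "lccticl", "liklili", "lkktlk", "lklkctci", "lkll", "llktt", "ltkitk"
Leaf count: 14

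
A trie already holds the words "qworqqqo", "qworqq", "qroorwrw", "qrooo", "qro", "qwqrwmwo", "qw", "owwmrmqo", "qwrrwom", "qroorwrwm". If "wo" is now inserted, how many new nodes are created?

2

Nothing in the trie begins with "w"; the whole of "wo" is new.
2 − 0 = 2 new nodes.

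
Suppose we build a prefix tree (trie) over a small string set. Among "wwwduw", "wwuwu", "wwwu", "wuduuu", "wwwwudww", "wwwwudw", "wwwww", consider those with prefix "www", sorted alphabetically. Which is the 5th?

wwwww

Words with prefix "www", in lexicographic order: "wwwduw", "wwwu", "wwwwudw", "wwwwudww", "wwwww"
Position 5: wwwww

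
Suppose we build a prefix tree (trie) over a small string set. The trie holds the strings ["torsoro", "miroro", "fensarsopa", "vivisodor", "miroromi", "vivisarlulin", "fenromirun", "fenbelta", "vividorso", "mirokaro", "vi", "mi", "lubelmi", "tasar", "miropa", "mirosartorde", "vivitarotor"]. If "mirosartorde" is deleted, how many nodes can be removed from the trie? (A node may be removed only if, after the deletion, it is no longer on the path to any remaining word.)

After clearing the end-marker at "mirosartorde", prune upward until reaching a node still needed by another word.
The suffix "sartorde" (8 nodes) is used only by "mirosartorde"; the node for "miro" still has the child "r", so pruning stops there.
Nodes removed: 8

8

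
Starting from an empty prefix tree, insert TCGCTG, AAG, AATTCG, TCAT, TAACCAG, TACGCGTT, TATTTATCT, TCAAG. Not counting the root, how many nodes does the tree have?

36

For each word, the new-node count is its length minus the longest prefix already in the trie:
  "TCGCTG" → 6 new (T, C, G, C, T, G)
  "AAG" → 3 new (A, A, G)
  "AATTCG" → prefix "AA" already present; 4 new (T, T, C, G)
  "TCAT" → prefix "TC" already present; 2 new (A, T)
  "TAACCAG" → prefix "T" already present; 6 new (A, A, C, C, A, G)
  "TACGCGTT" → prefix "TA" already present; 6 new (C, G, C, G, T, T)
  "TATTTATCT" → prefix "TA" already present; 7 new (T, T, T, A, T, C, T)
  "TCAAG" → prefix "TCA" already present; 2 new (A, G)
Total nodes = 6 + 3 + 4 + 2 + 6 + 6 + 7 + 2 = 36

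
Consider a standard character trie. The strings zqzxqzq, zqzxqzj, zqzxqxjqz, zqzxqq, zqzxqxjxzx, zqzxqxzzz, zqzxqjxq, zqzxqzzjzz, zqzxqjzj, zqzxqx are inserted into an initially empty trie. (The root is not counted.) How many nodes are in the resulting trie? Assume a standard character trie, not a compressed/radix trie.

Trie structure (* marks end of a word):
(root)
└─ z
   └─ q
      └─ z
         └─ x
            └─ q
               ├─ j
               │  ├─ x
               │  │  └─ q *
               │  └─ z
               │     └─ j *
               ├─ q *
               ├─ x *
               │  ├─ j
               │  │  ├─ q
               │  │  │  └─ z *
               │  │  └─ x
               │  │     └─ z
               │  │        └─ x *
               │  └─ z
               │     └─ z
               │        └─ z *
               └─ z
                  ├─ j *
                  ├─ q *
                  └─ z
                     └─ j
                        └─ z
                           └─ z *
Counting every labelled node above: 28.

28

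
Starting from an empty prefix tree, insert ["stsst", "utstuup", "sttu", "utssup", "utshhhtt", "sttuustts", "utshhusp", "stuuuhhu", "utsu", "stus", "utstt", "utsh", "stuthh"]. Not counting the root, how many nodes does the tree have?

Trace insertions, counting only characters that open a new branch:
  "stsst" → 5 new (s, t, s, s, t)
  "utstuup" → 7 new (u, t, s, t, u, u, p)
  "sttu" → prefix "st" already present; 2 new (t, u)
  "utssup" → prefix "uts" already present; 3 new (s, u, p)
  "utshhhtt" → prefix "uts" already present; 5 new (h, h, h, t, t)
  "sttuustts" → prefix "sttu" already present; 5 new (u, s, t, t, s)
  "utshhusp" → prefix "utshh" already present; 3 new (u, s, p)
  "stuuuhhu" → prefix "st" already present; 6 new (u, u, u, h, h, u)
  "utsu" → prefix "uts" already present; 1 new (u)
  "stus" → prefix "stu" already present; 1 new (s)
  "utstt" → prefix "utst" already present; 1 new (t)
  "utsh" → prefix "utsh" already present; 0 new (none)
  "stuthh" → prefix "stu" already present; 3 new (t, h, h)
Total nodes = 5 + 7 + 2 + 3 + 5 + 5 + 3 + 6 + 1 + 1 + 1 + 0 + 3 = 42

42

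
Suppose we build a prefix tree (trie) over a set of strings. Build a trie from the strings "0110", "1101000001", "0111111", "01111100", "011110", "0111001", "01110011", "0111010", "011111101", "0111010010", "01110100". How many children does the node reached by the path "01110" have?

Follow the path "01110" to its node, then look at its outgoing edges.
Characters that immediately follow "01110" among the stored strings: {0, 1}.
That node has 2 child edges.

2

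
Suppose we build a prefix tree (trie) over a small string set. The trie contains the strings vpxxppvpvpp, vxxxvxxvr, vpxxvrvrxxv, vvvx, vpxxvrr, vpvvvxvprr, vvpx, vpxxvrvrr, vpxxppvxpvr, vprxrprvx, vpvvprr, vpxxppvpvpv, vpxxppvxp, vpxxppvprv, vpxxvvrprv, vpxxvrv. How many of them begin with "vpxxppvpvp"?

Walk to "vpxxppvpvp"; the words in its subtree are exactly those with that prefix.
Words under "vpxxppvpvp": vpxxppvpvpp, vpxxppvpvpv
Count: 2

2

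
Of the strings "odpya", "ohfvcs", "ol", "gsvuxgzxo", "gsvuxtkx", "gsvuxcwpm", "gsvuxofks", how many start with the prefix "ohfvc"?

1

Traverse to the node for "ohfvc", then collect every word in that subtree.
Matches: "ohfvcs"
Count: 1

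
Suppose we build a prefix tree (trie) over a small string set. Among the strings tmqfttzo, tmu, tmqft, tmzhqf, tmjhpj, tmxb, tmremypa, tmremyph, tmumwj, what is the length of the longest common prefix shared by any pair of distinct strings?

The deepest shared node is where two words last agree before diverging.
e.g. "tmremypa" and "tmremyph" share the prefix "tmremyp" of length 7; no pair shares a longer one.
Longest shared-prefix length: 7

7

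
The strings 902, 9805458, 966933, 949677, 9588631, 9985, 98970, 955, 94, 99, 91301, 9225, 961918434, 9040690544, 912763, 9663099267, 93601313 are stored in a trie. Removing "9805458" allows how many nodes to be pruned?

5

After clearing the end-marker at "9805458", prune upward until reaching a node still needed by another word.
The suffix "05458" (5 nodes) is used only by "9805458"; the node for "98" still has the child "9", so pruning stops there.
Nodes removed: 5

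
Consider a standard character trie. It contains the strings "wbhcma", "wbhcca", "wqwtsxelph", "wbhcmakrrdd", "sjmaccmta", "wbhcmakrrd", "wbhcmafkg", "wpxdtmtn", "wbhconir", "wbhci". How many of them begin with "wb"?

7

Filter for entries beginning with "wb":
Words under "wb": wbhcca, wbhci, wbhcma, wbhcmafkg, wbhcmakrrd, wbhcmakrrdd, wbhconir
Count: 7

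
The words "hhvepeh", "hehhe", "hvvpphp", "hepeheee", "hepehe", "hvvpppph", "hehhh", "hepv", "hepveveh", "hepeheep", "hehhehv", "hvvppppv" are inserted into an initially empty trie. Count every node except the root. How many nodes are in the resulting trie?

36

For each word, the new-node count is its length minus the longest prefix already in the trie:
  "hhvepeh" → 7 new (h, h, v, e, p, e, h)
  "hehhe" → prefix "h" already present; 4 new (e, h, h, e)
  "hvvpphp" → prefix "h" already present; 6 new (v, v, p, p, h, p)
  "hepeheee" → prefix "he" already present; 6 new (p, e, h, e, e, e)
  "hepehe" → prefix "hepehe" already present; 0 new (none)
  "hvvpppph" → prefix "hvvpp" already present; 3 new (p, p, h)
  "hehhh" → prefix "hehh" already present; 1 new (h)
  "hepv" → prefix "hep" already present; 1 new (v)
  "hepveveh" → prefix "hepv" already present; 4 new (e, v, e, h)
  "hepeheep" → prefix "hepehee" already present; 1 new (p)
  "hehhehv" → prefix "hehhe" already present; 2 new (h, v)
  "hvvppppv" → prefix "hvvpppp" already present; 1 new (v)
Total nodes = 7 + 4 + 6 + 6 + 0 + 3 + 1 + 1 + 4 + 1 + 2 + 1 = 36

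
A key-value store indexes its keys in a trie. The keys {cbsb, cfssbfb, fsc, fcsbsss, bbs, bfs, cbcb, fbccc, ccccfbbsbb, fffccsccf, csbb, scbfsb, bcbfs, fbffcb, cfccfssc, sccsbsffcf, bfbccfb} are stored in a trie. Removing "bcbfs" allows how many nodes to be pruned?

4

A node on "bcbfs"'s path can go only if nothing else ends at it or branches off below it.
The suffix "cbfs" (4 nodes) is used only by "bcbfs"; the node for "b" still has the child "b", so pruning stops there.
Nodes removed: 4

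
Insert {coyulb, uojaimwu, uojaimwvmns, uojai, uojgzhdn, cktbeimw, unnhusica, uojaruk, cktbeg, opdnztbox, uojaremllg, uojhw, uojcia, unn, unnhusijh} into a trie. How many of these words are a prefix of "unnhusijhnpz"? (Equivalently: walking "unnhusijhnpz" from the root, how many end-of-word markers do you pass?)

Check each prefix of "unnhusijhnpz" against the stored set — each match is an end-marker on the path.
Prefixes of the query that are stored words: "unn", "unnhusijh"
Count: 2

2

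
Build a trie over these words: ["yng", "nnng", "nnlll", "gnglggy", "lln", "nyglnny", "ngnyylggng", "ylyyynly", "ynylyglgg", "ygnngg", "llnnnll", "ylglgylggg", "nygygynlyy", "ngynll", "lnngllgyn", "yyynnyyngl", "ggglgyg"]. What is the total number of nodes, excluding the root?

100

Count nodes per top-level branch (shared prefixes stored once):
  'g'-branch (ggglgyg, gnglggy): 13 nodes
  'l'-branch (lln, llnnnll, lnngllgyn): 15 nodes
  'n'-branch (ngnyylggng, ngynll, nnlll, nnng, nyglnny, nygygynlyy): 33 nodes
  'y'-branch (ygnngg, ylglgylggg, ylyyynly, yng, ynylyglgg, yyynnyyngl): 39 nodes
Sum: 100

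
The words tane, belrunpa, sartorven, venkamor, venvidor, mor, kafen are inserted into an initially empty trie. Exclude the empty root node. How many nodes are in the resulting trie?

42

Trace insertions, counting only characters that open a new branch:
  "tane" → 4 new (t, a, n, e)
  "belrunpa" → 8 new (b, e, l, r, u, n, p, a)
  "sartorven" → 9 new (s, a, r, t, o, r, v, e, n)
  "venkamor" → 8 new (v, e, n, k, a, m, o, r)
  "venvidor" → prefix "ven" already present; 5 new (v, i, d, o, r)
  "mor" → 3 new (m, o, r)
  "kafen" → 5 new (k, a, f, e, n)
Total nodes = 4 + 8 + 9 + 8 + 5 + 3 + 5 = 42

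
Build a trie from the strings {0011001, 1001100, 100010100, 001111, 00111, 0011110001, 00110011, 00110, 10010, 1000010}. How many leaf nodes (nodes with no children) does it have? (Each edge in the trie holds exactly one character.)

6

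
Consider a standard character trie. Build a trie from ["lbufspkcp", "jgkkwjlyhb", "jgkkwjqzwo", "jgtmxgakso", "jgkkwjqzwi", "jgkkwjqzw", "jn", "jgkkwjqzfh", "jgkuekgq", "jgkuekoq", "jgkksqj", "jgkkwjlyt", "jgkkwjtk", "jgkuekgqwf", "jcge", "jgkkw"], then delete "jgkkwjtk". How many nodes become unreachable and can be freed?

2

Walk "jgkkwjtk" from the leaf back toward the root, removing each node that no remaining word uses.
The suffix "tk" (2 nodes) is used only by "jgkkwjtk"; the node for "jgkkwj" still has the child "l", so pruning stops there.
Nodes removed: 2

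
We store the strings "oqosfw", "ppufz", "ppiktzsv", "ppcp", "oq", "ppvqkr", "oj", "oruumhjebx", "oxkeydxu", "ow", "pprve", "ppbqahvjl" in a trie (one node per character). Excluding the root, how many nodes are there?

Insert word by word; a character creates a node only if that edge doesn't already exist:
  "oqosfw" → 6 new (o, q, o, s, f, w)
  "ppufz" → 5 new (p, p, u, f, z)
  "ppiktzsv" → prefix "pp" already present; 6 new (i, k, t, z, s, v)
  "ppcp" → prefix "pp" already present; 2 new (c, p)
  "oq" → prefix "oq" already present; 0 new (none)
  "ppvqkr" → prefix "pp" already present; 4 new (v, q, k, r)
  "oj" → prefix "o" already present; 1 new (j)
  "oruumhjebx" → prefix "o" already present; 9 new (r, u, u, m, h, j, e, b, x)
  "oxkeydxu" → prefix "o" already present; 7 new (x, k, e, y, d, x, u)
  "ow" → prefix "o" already present; 1 new (w)
  "pprve" → prefix "pp" already present; 3 new (r, v, e)
  "ppbqahvjl" → prefix "pp" already present; 7 new (b, q, a, h, v, j, l)
Total nodes = 6 + 5 + 6 + 2 + 0 + 4 + 1 + 9 + 7 + 1 + 3 + 7 = 51

51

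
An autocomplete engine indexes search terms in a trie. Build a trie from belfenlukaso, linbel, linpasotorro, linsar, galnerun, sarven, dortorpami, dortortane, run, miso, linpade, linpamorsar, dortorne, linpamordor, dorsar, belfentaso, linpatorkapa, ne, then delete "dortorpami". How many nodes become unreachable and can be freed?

4

Walk "dortorpami" from the leaf back toward the root, removing each node that no remaining word uses.
The suffix "pami" (4 nodes) is used only by "dortorpami"; the node for "dortor" still has the child "t", so pruning stops there.
Nodes removed: 4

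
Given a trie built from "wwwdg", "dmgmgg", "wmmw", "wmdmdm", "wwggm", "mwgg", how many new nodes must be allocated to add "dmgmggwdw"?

3

The longest prefix of "dmgmggwdw" already in the trie is "dmgmgg" (length 6).
New nodes needed: |"dmgmggwdw"| − 6 = 9 − 6 = 3.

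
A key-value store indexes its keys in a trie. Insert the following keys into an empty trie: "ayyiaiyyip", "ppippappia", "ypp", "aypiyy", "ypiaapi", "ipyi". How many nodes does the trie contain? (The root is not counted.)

Count nodes per top-level branch (shared prefixes stored once):
  'a'-branch (aypiyy, ayyiaiyyip): 14 nodes
  'i'-branch (ipyi): 4 nodes
  'p'-branch (ppippappia): 10 nodes
  'y'-branch (ypiaapi, ypp): 8 nodes
Sum: 36

36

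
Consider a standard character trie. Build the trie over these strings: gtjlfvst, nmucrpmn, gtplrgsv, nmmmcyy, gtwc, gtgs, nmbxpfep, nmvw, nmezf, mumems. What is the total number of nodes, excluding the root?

48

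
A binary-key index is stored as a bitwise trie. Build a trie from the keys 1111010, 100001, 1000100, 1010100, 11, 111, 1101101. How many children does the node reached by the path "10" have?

2

The children of the "10" node are the distinct next characters among strings starting with "10".
Characters that immediately follow "10" among the stored strings: {0, 1}.
That node has 2 child edges.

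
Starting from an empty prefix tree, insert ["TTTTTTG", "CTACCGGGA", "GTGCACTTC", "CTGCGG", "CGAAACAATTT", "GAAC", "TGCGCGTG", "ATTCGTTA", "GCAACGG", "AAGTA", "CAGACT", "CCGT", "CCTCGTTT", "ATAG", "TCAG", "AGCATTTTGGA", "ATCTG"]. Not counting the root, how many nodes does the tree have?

Count nodes per top-level branch (shared prefixes stored once):
  'A'-branch (AAGTA, AGCATTTTGGA, ATAG, ATCTG, ATTCGTTA): 27 nodes
  'C'-branch (CAGACT, CCGT, CCTCGTTT, CGAAACAATTT, CTACCGGGA, CTGCGG): 37 nodes
  'G'-branch (GAAC, GCAACGG, GTGCACTTC): 18 nodes
  'T'-branch (TCAG, TGCGCGTG, TTTTTTG): 17 nodes
Sum: 99

99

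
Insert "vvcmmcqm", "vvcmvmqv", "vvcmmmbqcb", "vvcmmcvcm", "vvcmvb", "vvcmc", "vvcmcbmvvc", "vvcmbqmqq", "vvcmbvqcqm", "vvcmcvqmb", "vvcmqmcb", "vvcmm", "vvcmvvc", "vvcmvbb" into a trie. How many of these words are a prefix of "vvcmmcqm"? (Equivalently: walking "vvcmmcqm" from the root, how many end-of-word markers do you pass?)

Traverse "vvcmmcqm" character by character; count nodes along the way that are marked as word ends.
Prefixes of the query that are stored words: "vvcmm", "vvcmmcqm"
Count: 2

2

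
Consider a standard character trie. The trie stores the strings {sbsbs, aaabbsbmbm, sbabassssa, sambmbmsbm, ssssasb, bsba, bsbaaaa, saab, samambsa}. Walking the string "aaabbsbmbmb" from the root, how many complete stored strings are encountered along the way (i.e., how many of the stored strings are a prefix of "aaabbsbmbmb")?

1

Walk "aaabbsbmbmb" from the root; an end-of-word marker is hit whenever a stored word is a prefix of "aaabbsbmbmb".
Prefixes of the query that are stored words: "aaabbsbmbm"
Count: 1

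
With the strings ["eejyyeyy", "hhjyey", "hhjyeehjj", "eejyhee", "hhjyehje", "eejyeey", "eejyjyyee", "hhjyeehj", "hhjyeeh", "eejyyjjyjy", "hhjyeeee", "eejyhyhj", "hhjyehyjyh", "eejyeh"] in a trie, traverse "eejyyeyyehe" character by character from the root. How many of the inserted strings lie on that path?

Check each prefix of "eejyyeyyehe" against the stored set — each match is an end-marker on the path.
Prefixes of the query that are stored words: "eejyyeyy"
Count: 1

1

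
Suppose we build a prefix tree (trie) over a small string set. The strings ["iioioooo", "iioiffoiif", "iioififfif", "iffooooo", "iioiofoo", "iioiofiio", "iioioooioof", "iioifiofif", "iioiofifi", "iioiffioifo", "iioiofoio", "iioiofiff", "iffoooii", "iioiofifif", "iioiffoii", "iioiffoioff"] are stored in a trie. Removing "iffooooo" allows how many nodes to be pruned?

2

After clearing the end-marker at "iffooooo", prune upward until reaching a node still needed by another word.
The suffix "oo" (2 nodes) is used only by "iffooooo"; the node for "iffooo" still has the child "i", so pruning stops there.
Nodes removed: 2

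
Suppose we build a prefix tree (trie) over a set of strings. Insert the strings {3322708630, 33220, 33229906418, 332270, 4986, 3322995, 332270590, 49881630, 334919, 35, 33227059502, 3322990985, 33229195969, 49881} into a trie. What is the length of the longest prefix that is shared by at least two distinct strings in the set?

Equivalently: take the maximum, over all pairs, of their longest common prefix length.
"332270590" and "33227059502" agree on "33227059" (8 characters) before diverging; nothing deeper is shared.
Longest shared-prefix length: 8

8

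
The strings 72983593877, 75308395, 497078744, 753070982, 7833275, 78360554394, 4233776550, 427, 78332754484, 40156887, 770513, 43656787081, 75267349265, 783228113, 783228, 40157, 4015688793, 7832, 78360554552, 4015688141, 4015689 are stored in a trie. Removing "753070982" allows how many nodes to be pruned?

5

A node on "753070982"'s path can go only if nothing else ends at it or branches off below it.
The suffix "70982" (5 nodes) is used only by "753070982"; the node for "7530" still has the child "8", so pruning stops there.
Nodes removed: 5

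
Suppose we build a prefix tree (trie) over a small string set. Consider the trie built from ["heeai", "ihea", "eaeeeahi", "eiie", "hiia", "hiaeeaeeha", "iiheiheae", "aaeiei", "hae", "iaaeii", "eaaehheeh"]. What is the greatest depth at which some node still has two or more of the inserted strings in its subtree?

2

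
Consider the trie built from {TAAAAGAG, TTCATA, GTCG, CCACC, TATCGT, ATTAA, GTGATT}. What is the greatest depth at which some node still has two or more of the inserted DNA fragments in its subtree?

The deepest shared node is where two words last agree before diverging.
"GTCG" and "GTGATT" agree on "GT" (2 characters) before diverging; nothing deeper is shared.
Longest shared-prefix length: 2

2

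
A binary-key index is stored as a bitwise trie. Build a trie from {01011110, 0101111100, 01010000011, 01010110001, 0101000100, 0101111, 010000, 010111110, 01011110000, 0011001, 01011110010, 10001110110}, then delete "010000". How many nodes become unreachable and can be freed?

3

A node on "010000"'s path can go only if nothing else ends at it or branches off below it.
The suffix "000" (3 nodes) is used only by "010000"; the node for "010" still has the child "1", so pruning stops there.
Nodes removed: 3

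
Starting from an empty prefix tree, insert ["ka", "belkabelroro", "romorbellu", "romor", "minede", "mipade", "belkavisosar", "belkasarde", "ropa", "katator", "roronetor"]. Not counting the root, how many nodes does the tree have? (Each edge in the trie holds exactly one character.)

60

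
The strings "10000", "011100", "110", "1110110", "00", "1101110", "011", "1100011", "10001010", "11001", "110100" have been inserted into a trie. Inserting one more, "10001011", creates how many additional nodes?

The longest prefix of "10001011" already in the trie is "1000101" (length 7).
So 8 − 7 = 1 new nodes.

1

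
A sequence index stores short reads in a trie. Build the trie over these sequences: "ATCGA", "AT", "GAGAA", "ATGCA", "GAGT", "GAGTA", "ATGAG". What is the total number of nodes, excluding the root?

Trace insertions, counting only characters that open a new branch:
  "ATCGA" → 5 new (A, T, C, G, A)
  "AT" → prefix "AT" already present; 0 new (none)
  "GAGAA" → 5 new (G, A, G, A, A)
  "ATGCA" → prefix "AT" already present; 3 new (G, C, A)
  "GAGT" → prefix "GAG" already present; 1 new (T)
  "GAGTA" → prefix "GAGT" already present; 1 new (A)
  "ATGAG" → prefix "ATG" already present; 2 new (A, G)
Total nodes = 5 + 0 + 5 + 3 + 1 + 1 + 2 = 17

17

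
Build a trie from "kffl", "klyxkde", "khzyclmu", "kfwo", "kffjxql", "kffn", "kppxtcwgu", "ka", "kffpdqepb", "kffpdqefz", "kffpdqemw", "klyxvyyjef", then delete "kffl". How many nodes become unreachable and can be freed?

A node on "kffl"'s path can go only if nothing else ends at it or branches off below it.
The suffix "l" (1 node) is used only by "kffl"; the node for "kff" still has the child "j", so pruning stops there.
Nodes removed: 1

1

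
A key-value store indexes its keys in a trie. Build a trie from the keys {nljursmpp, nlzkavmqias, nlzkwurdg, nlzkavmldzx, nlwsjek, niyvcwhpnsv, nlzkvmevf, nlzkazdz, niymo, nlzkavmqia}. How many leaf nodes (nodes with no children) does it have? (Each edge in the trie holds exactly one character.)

A leaf is a node with no children — equivalently, the end of a word that is not a proper prefix of any other stored word.
Those words: "niymo", "niyvcwhpnsv", "nljursmpp", "nlwsjek", "nlzkavmldzx", "nlzkavmqias", "nlzkazdz", "nlzkvmevf", "nlzkwurdg"
Leaf count: 9

9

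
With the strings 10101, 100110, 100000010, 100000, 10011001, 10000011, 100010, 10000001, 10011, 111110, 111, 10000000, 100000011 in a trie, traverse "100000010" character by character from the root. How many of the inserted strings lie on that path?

3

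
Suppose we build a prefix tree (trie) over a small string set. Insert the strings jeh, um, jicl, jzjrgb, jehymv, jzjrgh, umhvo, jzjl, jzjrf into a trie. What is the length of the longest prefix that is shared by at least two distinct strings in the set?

5

Equivalently: take the maximum, over all pairs, of their longest common prefix length.
"jzjrgb" and "jzjrgh" agree on "jzjrg" (5 characters) before diverging; nothing deeper is shared.
Longest shared-prefix length: 5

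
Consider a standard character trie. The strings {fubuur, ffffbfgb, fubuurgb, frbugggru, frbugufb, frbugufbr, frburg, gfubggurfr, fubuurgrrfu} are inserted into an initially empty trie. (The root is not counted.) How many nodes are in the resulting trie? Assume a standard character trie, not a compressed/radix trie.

43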